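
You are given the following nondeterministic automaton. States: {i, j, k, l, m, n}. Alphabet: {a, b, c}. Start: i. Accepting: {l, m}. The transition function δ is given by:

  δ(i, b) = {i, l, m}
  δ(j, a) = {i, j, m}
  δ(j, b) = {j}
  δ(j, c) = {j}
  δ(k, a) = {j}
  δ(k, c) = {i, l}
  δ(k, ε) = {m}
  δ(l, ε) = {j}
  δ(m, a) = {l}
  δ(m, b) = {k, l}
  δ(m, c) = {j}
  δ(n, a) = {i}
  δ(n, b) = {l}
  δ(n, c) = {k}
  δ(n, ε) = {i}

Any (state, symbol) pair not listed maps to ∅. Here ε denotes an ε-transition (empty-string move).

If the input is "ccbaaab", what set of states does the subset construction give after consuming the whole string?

Start in {i}.
Read 'c': {i} → ∅.
The set is empty and remains empty for the remaining 6 symbols.

∅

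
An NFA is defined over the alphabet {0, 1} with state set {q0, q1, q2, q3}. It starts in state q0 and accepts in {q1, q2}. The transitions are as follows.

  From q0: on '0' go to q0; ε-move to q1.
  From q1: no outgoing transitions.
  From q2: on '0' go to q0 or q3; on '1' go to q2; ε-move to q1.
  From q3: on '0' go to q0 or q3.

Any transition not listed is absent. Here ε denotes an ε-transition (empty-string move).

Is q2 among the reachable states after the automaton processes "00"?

No

Start: ε-closure({q0}) = {q0, q1}.
Read '0': q0→{q0}, q1→∅; union {q0}; ε-closure = {q0, q1}.
Read '0': q0→{q0}, q1→∅; union {q0}; ε-closure = {q0, q1}.
State q2 is not in {q0, q1}.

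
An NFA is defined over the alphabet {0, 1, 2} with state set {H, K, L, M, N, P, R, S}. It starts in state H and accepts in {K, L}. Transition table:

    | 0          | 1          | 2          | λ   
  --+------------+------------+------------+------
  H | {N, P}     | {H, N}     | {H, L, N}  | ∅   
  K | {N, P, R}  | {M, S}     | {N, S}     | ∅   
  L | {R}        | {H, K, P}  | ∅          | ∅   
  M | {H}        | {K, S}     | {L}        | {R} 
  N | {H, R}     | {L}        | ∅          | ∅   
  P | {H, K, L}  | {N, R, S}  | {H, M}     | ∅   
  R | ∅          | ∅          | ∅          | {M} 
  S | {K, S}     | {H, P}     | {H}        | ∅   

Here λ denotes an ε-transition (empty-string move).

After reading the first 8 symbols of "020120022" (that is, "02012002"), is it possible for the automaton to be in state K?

No

Start in {H}.
Read '0': H→{N, P}; now {N, P}.
Read '2': N→∅, P→{H, M}; union {H, M}; ε-closure = {H, M, R}.
Read '0': H→{N, P}, M→{H}, R→∅; now {H, N, P}.
Read '1': H→{H, N}, N→{L}, P→{N, R, S}; union {H, L, N, R, S}; ε-closure = {H, L, M, N, R, S}.
Read '2': H→{H, L, N}, L→∅, M→{L}, N→∅, R→∅, S→{H}; now {H, L, N}.
Read '0': H→{N, P}, L→{R}, N→{H, R}; union {H, N, P, R}; ε-closure = {H, M, N, P, R}.
Read '0': H→{N, P}, M→{H}, N→{H, R}, P→{H, K, L}, R→∅; union {H, K, L, N, P, R}; ε-closure = {H, K, L, M, N, P, R}.
Read '2': H→{H, L, N}, K→{N, S}, L→∅, M→{L}, N→∅, P→{H, M}, R→∅; union {H, L, M, N, S}; ε-closure = {H, L, M, N, R, S}.
State K is not in {H, L, M, N, R, S}.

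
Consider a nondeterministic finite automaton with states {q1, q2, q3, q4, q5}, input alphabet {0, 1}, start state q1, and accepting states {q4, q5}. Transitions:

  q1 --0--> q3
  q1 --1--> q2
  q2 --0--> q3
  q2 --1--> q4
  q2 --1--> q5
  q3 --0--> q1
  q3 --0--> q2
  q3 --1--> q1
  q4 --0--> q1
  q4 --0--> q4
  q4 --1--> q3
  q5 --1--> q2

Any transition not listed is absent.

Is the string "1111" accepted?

Yes

Start in {q1}.
Read '1': {q1} → {q2}.
Read '1': {q2} → {q4, q5}.
Read '1': {q4, q5} → {q2, q3}.
Read '1': {q2, q3} → {q1, q4, q5}.
The final set {q1, q4, q5} contains the accepting states q4, q5.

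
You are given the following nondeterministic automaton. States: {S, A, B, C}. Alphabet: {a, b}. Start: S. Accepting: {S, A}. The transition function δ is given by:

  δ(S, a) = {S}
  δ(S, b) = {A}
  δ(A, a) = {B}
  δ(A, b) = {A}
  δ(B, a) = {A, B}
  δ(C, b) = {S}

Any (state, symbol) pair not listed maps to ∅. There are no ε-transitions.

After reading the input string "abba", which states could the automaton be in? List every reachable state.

{B}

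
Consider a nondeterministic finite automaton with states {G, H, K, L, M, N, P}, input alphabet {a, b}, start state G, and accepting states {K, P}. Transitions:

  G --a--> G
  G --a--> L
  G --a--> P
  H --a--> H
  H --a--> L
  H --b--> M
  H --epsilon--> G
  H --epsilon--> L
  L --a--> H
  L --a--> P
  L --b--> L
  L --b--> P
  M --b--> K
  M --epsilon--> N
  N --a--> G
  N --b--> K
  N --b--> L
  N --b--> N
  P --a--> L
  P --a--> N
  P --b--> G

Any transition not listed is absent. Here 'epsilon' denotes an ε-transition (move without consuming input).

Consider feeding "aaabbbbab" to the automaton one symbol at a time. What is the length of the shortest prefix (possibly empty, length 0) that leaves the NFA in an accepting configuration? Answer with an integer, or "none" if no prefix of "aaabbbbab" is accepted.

Start in {G}.
Read 'a': {G} → {G, L, P}.
None of the earlier sets intersect F, but {G, L, P} does.

1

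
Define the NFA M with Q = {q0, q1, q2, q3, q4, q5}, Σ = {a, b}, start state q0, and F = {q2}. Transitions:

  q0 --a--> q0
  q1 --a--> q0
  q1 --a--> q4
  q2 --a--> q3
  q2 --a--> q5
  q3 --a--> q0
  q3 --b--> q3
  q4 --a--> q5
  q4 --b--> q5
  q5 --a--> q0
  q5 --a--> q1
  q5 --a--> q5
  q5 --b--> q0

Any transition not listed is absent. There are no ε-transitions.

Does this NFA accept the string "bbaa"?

Start in {q0}.
Read 'b': q0→∅; now ∅.
The set is empty and remains empty for the remaining 3 symbols.
The final set ∅ contains no accepting state.

No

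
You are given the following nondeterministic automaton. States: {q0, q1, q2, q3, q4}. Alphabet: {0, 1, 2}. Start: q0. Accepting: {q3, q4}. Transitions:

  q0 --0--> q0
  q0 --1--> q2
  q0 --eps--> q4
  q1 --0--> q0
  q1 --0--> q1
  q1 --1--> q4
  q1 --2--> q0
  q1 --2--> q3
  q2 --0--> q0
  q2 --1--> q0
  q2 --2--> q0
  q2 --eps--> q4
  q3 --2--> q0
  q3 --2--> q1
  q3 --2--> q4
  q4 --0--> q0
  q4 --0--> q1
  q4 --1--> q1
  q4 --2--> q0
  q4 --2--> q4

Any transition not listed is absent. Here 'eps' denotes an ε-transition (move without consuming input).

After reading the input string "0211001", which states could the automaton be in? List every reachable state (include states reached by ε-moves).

Start: ε-closure({q0}) = {q0, q4}.
Read '0': {q0, q4} → {q0, q1, q4}.
Read '2': {q0, q1, q4} → {q0, q3, q4}.
Read '1': {q0, q3, q4} → {q1, q2, q4}.
Read '1': {q1, q2, q4} → {q0, q1, q4}.
Read '0': {q0, q1, q4} → {q0, q1, q4}.
Read '0': {q0, q1, q4} → {q0, q1, q4}.
Read '1': {q0, q1, q4} → {q1, q2, q4}.

{q1, q2, q4}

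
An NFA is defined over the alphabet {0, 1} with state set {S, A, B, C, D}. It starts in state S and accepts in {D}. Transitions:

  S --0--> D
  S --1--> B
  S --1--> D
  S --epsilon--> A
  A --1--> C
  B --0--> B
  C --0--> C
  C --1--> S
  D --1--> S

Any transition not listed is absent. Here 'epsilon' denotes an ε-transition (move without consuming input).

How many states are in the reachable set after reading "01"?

Start: ε-closure({S}) = {S, A}.
Read '0': S→{D}, A→∅; now {D}.
Read '1': D→{S}; union {S}; ε-closure = {S, A}.
That set has 2 states.

2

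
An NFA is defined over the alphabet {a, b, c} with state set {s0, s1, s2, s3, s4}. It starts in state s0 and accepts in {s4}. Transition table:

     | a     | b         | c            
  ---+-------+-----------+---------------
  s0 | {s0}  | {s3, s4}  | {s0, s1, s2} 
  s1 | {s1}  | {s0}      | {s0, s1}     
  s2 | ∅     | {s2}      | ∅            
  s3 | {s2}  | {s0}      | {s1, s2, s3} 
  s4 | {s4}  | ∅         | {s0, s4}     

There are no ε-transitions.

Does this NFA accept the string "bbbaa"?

Yes

Start in {s0}.
Read 'b': {s0} → {s3, s4}.
Read 'b': {s3, s4} → {s0}.
Read 'b': {s0} → {s3, s4}.
Read 'a': {s3, s4} → {s2, s4}.
Read 'a': {s2, s4} → {s4}.
The final set {s4} contains the accepting state s4.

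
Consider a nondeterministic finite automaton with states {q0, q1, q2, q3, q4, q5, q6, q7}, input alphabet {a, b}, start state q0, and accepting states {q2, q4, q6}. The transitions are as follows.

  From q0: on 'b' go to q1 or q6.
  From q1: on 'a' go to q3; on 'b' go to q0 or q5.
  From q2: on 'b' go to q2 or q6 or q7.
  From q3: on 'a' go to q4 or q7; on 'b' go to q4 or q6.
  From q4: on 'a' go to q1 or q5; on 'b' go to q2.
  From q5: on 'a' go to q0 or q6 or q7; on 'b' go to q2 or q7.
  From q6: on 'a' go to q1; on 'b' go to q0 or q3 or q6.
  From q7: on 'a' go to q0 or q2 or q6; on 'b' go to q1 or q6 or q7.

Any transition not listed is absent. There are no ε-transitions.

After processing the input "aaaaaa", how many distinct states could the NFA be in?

Start in {q0}.
Read 'a': {q0} → ∅.
The set is empty and remains empty for the remaining 5 symbols.
That set has 0 states.

0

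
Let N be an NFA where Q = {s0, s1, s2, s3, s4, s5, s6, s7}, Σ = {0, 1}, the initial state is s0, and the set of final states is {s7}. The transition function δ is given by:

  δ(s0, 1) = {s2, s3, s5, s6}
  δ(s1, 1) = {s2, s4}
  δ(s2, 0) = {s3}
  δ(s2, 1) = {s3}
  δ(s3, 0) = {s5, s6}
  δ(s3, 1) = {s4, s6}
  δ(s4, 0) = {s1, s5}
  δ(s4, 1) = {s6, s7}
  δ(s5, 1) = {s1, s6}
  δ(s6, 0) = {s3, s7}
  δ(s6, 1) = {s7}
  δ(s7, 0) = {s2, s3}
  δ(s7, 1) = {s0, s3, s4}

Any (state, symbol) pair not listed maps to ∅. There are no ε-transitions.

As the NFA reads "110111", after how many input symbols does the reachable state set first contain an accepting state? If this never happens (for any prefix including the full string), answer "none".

Start in {s0}.
Read '1': s0→{s2, s3, s5, s6}; now {s2, s3, s5, s6}.
Read '1': s2→{s3}, s3→{s4, s6}, s5→{s1, s6}, s6→{s7}; now {s1, s3, s4, s6, s7}.
None of the earlier sets intersect F, but {s1, s3, s4, s6, s7} does.

2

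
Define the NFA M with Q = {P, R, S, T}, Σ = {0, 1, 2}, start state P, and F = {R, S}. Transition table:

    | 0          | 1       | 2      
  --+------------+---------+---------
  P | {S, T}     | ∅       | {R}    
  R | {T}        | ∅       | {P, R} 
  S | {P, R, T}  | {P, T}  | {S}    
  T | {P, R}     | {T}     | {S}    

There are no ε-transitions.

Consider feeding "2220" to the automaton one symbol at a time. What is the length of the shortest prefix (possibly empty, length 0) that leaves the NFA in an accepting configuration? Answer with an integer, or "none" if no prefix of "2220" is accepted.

1

Start in {P}.
Read '2': {P} → {R}.
None of the earlier sets intersect F, but {R} does.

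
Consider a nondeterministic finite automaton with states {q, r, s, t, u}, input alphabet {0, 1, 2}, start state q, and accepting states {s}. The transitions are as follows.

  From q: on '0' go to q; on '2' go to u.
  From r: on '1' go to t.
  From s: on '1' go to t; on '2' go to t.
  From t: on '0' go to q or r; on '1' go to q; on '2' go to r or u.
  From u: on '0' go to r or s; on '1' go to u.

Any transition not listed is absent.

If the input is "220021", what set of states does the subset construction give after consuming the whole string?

∅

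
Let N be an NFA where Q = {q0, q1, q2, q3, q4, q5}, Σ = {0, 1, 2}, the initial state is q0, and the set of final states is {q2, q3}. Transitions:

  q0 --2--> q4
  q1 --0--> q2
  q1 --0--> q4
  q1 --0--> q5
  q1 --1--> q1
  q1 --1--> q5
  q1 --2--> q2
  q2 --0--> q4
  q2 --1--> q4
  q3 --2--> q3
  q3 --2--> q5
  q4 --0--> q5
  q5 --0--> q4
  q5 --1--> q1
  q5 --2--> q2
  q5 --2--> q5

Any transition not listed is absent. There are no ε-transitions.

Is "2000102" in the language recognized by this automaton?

Yes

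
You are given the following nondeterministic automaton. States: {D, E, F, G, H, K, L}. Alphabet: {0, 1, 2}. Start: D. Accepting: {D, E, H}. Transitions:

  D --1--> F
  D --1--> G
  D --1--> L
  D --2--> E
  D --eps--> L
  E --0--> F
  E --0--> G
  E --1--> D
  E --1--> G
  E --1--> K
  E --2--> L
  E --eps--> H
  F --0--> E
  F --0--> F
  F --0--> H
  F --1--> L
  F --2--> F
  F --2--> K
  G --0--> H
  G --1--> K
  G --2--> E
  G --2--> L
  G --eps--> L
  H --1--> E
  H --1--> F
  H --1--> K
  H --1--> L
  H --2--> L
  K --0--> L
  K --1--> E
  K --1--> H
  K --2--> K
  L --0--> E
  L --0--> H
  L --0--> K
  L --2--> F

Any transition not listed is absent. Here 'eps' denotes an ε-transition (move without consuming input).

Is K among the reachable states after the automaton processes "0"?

Start: ε-closure({D}) = {D, L}.
Read '0': {D, L} → {E, H, K}.
State K is in {E, H, K}.

Yes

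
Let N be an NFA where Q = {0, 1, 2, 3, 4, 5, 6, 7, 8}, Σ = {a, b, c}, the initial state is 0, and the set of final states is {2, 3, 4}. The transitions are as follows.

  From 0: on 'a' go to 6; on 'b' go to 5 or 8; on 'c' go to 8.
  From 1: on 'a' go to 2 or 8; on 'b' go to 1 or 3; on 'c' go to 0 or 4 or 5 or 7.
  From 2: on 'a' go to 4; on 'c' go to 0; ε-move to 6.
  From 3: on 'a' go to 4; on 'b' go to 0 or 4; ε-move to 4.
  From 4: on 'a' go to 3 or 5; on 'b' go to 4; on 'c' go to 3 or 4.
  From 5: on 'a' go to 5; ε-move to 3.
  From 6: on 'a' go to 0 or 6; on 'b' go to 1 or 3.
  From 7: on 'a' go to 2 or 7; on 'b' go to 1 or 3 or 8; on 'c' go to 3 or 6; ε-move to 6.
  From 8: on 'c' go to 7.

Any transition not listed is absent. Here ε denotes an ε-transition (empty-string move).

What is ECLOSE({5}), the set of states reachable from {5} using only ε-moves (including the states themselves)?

{3, 4, 5}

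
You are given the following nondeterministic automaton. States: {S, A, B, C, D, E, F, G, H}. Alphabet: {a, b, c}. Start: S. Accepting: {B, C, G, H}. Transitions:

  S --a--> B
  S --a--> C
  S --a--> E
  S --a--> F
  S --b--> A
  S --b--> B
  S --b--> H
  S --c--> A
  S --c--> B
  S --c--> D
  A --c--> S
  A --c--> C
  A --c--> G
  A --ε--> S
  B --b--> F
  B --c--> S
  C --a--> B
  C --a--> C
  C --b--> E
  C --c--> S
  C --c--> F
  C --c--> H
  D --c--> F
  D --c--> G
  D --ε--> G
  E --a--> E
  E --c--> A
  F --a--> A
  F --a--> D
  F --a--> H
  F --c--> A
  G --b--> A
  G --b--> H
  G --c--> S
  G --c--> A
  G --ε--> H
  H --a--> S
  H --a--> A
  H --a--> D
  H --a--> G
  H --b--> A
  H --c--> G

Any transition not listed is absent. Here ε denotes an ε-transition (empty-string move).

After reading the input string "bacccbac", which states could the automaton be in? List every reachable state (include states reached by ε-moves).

Start in {S}.
Read 'b': S→{A, B, H}; union {A, B, H}; ε-closure = {S, A, B, H}.
Read 'a': S→{B, C, E, F}, A→∅, B→∅, H→{S, A, D, G}; union {S, A, B, C, D, E, F, G}; ε-closure = {S, A, B, C, D, E, F, G, H}.
Read 'c': S→{A, B, D}, A→{S, C, G}, B→{S}, C→{S, F, H}, D→{F, G}, E→{A}, F→{A}, G→{S, A}, H→{G}; now {S, A, B, C, D, F, G, H}.
Read 'c': S→{A, B, D}, A→{S, C, G}, B→{S}, C→{S, F, H}, D→{F, G}, F→{A}, G→{S, A}, H→{G}; now {S, A, B, C, D, F, G, H}.
Read 'c': S→{A, B, D}, A→{S, C, G}, B→{S}, C→{S, F, H}, D→{F, G}, F→{A}, G→{S, A}, H→{G}; now {S, A, B, C, D, F, G, H}.
Read 'b': S→{A, B, H}, A→∅, B→{F}, C→{E}, D→∅, F→∅, G→{A, H}, H→{A}; union {A, B, E, F, H}; ε-closure = {S, A, B, E, F, H}.
Read 'a': S→{B, C, E, F}, A→∅, B→∅, E→{E}, F→{A, D, H}, H→{S, A, D, G}; now {S, A, B, C, D, E, F, G, H}.
Read 'c': S→{A, B, D}, A→{S, C, G}, B→{S}, C→{S, F, H}, D→{F, G}, E→{A}, F→{A}, G→{S, A}, H→{G}; now {S, A, B, C, D, F, G, H}.

{S, A, B, C, D, F, G, H}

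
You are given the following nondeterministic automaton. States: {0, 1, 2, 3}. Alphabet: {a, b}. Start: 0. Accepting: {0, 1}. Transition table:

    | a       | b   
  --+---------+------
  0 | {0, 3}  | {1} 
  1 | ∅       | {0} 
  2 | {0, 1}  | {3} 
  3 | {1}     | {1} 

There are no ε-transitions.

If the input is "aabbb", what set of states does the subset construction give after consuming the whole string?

Start in {0}.
Read 'a': 0→{0, 3}; now {0, 3}.
Read 'a': 0→{0, 3}, 3→{1}; now {0, 1, 3}.
Read 'b': 0→{1}, 1→{0}, 3→{1}; now {0, 1}.
Read 'b': 0→{1}, 1→{0}; now {0, 1}.
Read 'b': 0→{1}, 1→{0}; now {0, 1}.

{0, 1}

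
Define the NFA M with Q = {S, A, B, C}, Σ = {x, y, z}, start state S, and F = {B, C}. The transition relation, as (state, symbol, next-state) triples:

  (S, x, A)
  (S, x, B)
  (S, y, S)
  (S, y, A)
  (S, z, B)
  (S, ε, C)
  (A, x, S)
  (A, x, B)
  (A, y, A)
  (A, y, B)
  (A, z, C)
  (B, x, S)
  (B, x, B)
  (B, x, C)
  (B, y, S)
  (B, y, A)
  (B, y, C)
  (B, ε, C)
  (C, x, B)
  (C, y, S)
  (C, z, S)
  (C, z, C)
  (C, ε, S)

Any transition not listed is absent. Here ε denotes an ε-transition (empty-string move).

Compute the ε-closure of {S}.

Begin with {S}.
ε-move S → C; add C.

{S, C}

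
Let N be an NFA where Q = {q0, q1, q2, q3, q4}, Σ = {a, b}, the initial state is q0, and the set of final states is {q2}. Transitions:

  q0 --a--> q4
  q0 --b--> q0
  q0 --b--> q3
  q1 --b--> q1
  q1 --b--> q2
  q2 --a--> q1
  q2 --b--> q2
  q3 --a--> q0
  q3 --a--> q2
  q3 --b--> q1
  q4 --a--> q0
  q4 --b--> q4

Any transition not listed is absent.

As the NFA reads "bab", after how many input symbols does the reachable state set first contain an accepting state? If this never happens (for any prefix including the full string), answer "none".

Start in {q0}.
Read 'b': q0→{q0, q3}; now {q0, q3}.
Read 'a': q0→{q4}, q3→{q0, q2}; now {q0, q2, q4}.
None of the earlier sets intersect F, but {q0, q2, q4} does.

2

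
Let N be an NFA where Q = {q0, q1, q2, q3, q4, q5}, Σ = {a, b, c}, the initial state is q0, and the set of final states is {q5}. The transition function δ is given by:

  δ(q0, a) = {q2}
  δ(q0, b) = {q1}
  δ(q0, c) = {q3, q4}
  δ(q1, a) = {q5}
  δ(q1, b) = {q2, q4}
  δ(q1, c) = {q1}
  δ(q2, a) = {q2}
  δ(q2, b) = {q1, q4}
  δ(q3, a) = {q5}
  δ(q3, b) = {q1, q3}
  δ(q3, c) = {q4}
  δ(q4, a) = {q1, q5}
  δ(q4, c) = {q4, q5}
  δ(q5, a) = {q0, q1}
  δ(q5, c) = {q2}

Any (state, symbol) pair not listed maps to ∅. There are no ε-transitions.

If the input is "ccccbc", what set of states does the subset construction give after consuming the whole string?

Start in {q0}.
Read 'c': {q0} → {q3, q4}.
Read 'c': {q3, q4} → {q4, q5}.
Read 'c': {q4, q5} → {q2, q4, q5}.
Read 'c': {q2, q4, q5} → {q2, q4, q5}.
Read 'b': {q2, q4, q5} → {q1, q4}.
Read 'c': {q1, q4} → {q1, q4, q5}.

{q1, q4, q5}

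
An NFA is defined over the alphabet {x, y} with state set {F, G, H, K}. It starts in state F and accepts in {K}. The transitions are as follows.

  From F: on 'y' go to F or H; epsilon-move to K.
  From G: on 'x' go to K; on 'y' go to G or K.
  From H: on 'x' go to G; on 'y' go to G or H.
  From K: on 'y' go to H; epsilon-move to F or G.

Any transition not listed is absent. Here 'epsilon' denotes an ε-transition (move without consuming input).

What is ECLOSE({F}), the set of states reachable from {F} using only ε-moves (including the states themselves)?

{F, G, K}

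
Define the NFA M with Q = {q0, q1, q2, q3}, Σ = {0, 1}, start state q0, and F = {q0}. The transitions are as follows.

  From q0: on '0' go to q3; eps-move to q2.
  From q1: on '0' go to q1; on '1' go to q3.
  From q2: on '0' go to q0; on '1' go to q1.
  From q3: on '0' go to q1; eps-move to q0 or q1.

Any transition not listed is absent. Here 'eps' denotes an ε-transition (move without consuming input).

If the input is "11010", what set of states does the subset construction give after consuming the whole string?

{q0, q1, q2, q3}

Start: ε-closure({q0}) = {q0, q2}.
Read '1': q0→∅, q2→{q1}; now {q1}.
Read '1': q1→{q3}; union {q3}; ε-closure = {q0, q1, q2, q3}.
Read '0': q0→{q3}, q1→{q1}, q2→{q0}, q3→{q1}; union {q0, q1, q3}; ε-closure = {q0, q1, q2, q3}.
Read '1': q0→∅, q1→{q3}, q2→{q1}, q3→∅; union {q1, q3}; ε-closure = {q0, q1, q2, q3}.
Read '0': q0→{q3}, q1→{q1}, q2→{q0}, q3→{q1}; union {q0, q1, q3}; ε-closure = {q0, q1, q2, q3}.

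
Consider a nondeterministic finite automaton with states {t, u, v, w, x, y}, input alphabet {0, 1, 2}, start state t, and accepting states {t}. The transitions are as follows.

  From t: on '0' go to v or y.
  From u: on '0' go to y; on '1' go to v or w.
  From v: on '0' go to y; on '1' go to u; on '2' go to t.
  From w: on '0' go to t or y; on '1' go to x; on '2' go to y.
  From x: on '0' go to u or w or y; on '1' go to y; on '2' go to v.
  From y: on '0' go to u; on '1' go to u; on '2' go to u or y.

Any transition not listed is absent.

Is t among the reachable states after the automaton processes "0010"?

Yes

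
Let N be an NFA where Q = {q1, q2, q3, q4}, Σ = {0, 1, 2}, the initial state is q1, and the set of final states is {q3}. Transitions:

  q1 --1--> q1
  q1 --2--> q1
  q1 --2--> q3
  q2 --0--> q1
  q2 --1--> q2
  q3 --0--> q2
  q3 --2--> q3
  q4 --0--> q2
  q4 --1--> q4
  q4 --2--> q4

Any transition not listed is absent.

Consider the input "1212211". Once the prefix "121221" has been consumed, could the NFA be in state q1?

Yes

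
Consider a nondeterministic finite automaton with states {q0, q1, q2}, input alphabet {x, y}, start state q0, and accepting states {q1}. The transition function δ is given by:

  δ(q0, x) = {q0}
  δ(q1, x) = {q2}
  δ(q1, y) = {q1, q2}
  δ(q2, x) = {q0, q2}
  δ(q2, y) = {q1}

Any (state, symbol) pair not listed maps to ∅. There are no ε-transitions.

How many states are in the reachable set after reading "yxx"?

0

Start in {q0}.
Read 'y': {q0} → ∅.
The set is empty and remains empty for the remaining 2 symbols.
That set has 0 states.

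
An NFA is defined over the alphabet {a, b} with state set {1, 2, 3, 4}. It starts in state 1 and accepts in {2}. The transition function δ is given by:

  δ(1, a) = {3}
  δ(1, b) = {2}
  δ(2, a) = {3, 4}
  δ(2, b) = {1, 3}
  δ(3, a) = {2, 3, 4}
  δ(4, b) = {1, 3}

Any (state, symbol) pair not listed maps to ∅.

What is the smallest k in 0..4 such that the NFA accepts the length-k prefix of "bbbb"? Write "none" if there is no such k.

Start in {1}.
Read 'b': {1} → {2}.
None of the earlier sets intersect F, but {2} does.

1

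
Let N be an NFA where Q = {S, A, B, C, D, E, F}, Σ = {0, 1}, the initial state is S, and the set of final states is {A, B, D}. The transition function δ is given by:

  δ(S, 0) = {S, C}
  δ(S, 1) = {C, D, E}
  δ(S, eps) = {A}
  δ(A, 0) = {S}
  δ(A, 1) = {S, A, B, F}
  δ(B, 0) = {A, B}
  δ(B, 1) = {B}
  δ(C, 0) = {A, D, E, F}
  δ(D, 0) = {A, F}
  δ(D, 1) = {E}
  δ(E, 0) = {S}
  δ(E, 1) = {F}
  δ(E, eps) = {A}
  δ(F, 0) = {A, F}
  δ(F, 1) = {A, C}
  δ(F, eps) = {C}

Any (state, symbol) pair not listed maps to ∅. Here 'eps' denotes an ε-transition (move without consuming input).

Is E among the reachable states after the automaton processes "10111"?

Yes

Start: ε-closure({S}) = {S, A}.
Read '1': {S, A} → {S, A, B, C, D, E, F}.
Read '0': {S, A, B, C, D, E, F} → {S, A, B, C, D, E, F}.
Read '1': {S, A, B, C, D, E, F} → {S, A, B, C, D, E, F}.
Read '1': {S, A, B, C, D, E, F} → {S, A, B, C, D, E, F}.
Read '1': {S, A, B, C, D, E, F} → {S, A, B, C, D, E, F}.
State E is in {S, A, B, C, D, E, F}.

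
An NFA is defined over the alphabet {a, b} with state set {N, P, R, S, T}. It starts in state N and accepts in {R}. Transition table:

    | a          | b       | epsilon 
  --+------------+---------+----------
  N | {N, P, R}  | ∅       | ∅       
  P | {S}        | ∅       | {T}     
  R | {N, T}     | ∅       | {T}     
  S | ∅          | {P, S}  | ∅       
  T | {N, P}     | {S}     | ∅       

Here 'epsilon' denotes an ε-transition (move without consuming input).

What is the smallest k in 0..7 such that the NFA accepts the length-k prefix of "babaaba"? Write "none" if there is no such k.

none

Start in {N}.
Read 'b': {N} → ∅.
The set is empty and remains empty for the remaining 6 symbols.
No reachable set along the way intersects F.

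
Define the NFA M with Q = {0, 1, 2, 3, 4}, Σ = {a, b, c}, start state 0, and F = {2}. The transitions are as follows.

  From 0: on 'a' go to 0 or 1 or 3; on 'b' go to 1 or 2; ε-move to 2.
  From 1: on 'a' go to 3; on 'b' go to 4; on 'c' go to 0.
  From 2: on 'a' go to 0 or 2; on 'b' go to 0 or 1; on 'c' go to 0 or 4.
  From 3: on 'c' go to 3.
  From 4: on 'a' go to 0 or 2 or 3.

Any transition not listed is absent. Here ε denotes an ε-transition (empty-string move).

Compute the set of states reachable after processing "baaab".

{0, 1, 2, 4}

Start: ε-closure({0}) = {0, 2}.
Read 'b': {0, 2} → {0, 1, 2}.
Read 'a': {0, 1, 2} → {0, 1, 2, 3}.
Read 'a': {0, 1, 2, 3} → {0, 1, 2, 3}.
Read 'a': {0, 1, 2, 3} → {0, 1, 2, 3}.
Read 'b': {0, 1, 2, 3} → {0, 1, 2, 4}.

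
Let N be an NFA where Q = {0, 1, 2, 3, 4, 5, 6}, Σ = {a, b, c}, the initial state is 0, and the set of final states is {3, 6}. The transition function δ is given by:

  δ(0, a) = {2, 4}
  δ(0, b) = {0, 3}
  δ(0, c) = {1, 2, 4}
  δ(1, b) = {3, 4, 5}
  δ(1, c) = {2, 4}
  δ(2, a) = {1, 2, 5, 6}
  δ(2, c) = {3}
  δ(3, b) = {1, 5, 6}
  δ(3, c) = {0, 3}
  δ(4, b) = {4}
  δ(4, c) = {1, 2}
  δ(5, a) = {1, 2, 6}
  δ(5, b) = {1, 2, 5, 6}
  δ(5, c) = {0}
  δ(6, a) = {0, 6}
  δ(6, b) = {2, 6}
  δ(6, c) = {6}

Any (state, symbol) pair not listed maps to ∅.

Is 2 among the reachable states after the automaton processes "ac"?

Yes

Start in {0}.
Read 'a': 0→{2, 4}; now {2, 4}.
Read 'c': 2→{3}, 4→{1, 2}; now {1, 2, 3}.
State 2 is in {1, 2, 3}.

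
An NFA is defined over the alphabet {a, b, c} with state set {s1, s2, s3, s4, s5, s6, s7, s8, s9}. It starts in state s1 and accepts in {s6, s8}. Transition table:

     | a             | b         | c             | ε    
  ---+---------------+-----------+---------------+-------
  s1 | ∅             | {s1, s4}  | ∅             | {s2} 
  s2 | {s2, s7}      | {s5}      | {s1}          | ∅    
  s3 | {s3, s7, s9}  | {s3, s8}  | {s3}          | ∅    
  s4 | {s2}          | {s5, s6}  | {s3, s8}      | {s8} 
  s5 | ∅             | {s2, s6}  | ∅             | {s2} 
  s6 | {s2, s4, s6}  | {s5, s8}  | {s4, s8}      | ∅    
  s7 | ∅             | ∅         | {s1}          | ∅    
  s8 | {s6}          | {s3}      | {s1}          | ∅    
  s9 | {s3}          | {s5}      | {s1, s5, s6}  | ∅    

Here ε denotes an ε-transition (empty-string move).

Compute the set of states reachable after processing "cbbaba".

Start: ε-closure({s1}) = {s1, s2}.
Read 'c': s1→∅, s2→{s1}; union {s1}; ε-closure = {s1, s2}.
Read 'b': s1→{s1, s4}, s2→{s5}; union {s1, s4, s5}; ε-closure = {s1, s2, s4, s5, s8}.
Read 'b': s1→{s1, s4}, s2→{s5}, s4→{s5, s6}, s5→{s2, s6}, s8→{s3}; union {s1, s2, s3, s4, s5, s6}; ε-closure = {s1, s2, s3, s4, s5, s6, s8}.
Read 'a': s1→∅, s2→{s2, s7}, s3→{s3, s7, s9}, s4→{s2}, s5→∅, s6→{s2, s4, s6}, s8→{s6}; union {s2, s3, s4, s6, s7, s9}; ε-closure = {s2, s3, s4, s6, s7, s8, s9}.
Read 'b': s2→{s5}, s3→{s3, s8}, s4→{s5, s6}, s6→{s5, s8}, s7→∅, s8→{s3}, s9→{s5}; union {s3, s5, s6, s8}; ε-closure = {s2, s3, s5, s6, s8}.
Read 'a': s2→{s2, s7}, s3→{s3, s7, s9}, s5→∅, s6→{s2, s4, s6}, s8→{s6}; union {s2, s3, s4, s6, s7, s9}; ε-closure = {s2, s3, s4, s6, s7, s8, s9}.

{s2, s3, s4, s6, s7, s8, s9}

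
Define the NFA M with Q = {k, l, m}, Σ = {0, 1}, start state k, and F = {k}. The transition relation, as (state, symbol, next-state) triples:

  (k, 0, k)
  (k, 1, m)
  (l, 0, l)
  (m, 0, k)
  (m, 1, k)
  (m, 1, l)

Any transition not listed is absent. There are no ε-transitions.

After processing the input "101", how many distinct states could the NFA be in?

1

Start in {k}.
Read '1': k→{m}; now {m}.
Read '0': m→{k}; now {k}.
Read '1': k→{m}; now {m}.
That set has 1 state.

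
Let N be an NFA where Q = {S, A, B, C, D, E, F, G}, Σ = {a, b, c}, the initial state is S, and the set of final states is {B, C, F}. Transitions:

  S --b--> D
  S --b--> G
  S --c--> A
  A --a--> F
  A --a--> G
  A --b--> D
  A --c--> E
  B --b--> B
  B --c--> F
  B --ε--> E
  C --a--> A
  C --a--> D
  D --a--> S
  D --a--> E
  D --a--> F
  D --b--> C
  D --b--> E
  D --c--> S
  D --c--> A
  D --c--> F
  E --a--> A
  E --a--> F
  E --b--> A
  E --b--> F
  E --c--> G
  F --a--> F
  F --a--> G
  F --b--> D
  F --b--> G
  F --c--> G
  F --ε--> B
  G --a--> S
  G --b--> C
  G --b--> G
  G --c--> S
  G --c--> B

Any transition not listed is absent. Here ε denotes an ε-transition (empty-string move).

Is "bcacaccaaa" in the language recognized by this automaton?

Start in {S}.
Read 'b': {S} → {D, G}.
Read 'c': {D, G} → {S, A, B, E, F}.
Read 'a': {S, A, B, E, F} → {A, B, E, F, G}.
Read 'c': {A, B, E, F, G} → {S, B, E, F, G}.
Read 'a': {S, B, E, F, G} → {S, A, B, E, F, G}.
Read 'c': {S, A, B, E, F, G} → {S, A, B, E, F, G}.
Read 'c': {S, A, B, E, F, G} → {S, A, B, E, F, G}.
Read 'a': {S, A, B, E, F, G} → {S, A, B, E, F, G}.
Read 'a': {S, A, B, E, F, G} → {S, A, B, E, F, G}.
Read 'a': {S, A, B, E, F, G} → {S, A, B, E, F, G}.
The final set {S, A, B, E, F, G} contains the accepting states B, F.

Yes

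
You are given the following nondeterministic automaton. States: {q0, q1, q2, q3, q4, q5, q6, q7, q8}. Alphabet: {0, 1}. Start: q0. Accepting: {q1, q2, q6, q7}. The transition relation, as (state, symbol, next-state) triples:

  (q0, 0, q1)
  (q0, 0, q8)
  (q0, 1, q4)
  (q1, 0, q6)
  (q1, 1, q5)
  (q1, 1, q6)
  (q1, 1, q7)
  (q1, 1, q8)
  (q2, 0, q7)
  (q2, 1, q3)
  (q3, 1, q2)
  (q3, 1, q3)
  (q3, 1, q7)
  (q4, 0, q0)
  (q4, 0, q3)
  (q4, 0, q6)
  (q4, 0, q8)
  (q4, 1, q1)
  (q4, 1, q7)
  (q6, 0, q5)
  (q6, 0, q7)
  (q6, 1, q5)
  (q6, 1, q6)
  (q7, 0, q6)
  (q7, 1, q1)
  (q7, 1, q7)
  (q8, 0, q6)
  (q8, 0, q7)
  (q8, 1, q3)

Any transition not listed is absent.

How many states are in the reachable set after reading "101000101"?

Start in {q0}.
Read '1': q0→{q4}; now {q4}.
Read '0': q4→{q0, q3, q6, q8}; now {q0, q3, q6, q8}.
Read '1': q0→{q4}, q3→{q2, q3, q7}, q6→{q5, q6}, q8→{q3}; now {q2, q3, q4, q5, q6, q7}.
Read '0': q2→{q7}, q3→∅, q4→{q0, q3, q6, q8}, q5→∅, q6→{q5, q7}, q7→{q6}; now {q0, q3, q5, q6, q7, q8}.
Read '0': q0→{q1, q8}, q3→∅, q5→∅, q6→{q5, q7}, q7→{q6}, q8→{q6, q7}; now {q1, q5, q6, q7, q8}.
Read '0': q1→{q6}, q5→∅, q6→{q5, q7}, q7→{q6}, q8→{q6, q7}; now {q5, q6, q7}.
Read '1': q5→∅, q6→{q5, q6}, q7→{q1, q7}; now {q1, q5, q6, q7}.
Read '0': q1→{q6}, q5→∅, q6→{q5, q7}, q7→{q6}; now {q5, q6, q7}.
Read '1': q5→∅, q6→{q5, q6}, q7→{q1, q7}; now {q1, q5, q6, q7}.
That set has 4 states.

4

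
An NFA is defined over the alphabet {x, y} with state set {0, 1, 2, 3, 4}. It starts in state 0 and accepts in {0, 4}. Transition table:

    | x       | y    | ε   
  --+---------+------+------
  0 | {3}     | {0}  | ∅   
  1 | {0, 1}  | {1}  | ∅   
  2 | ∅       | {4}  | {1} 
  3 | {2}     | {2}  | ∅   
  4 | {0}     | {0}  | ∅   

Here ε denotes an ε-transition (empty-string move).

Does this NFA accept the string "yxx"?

Start in {0}.
Read 'y': 0→{0}; now {0}.
Read 'x': 0→{3}; now {3}.
Read 'x': 3→{2}; union {2}; ε-closure = {1, 2}.
The final set {1, 2} contains no accepting state.

No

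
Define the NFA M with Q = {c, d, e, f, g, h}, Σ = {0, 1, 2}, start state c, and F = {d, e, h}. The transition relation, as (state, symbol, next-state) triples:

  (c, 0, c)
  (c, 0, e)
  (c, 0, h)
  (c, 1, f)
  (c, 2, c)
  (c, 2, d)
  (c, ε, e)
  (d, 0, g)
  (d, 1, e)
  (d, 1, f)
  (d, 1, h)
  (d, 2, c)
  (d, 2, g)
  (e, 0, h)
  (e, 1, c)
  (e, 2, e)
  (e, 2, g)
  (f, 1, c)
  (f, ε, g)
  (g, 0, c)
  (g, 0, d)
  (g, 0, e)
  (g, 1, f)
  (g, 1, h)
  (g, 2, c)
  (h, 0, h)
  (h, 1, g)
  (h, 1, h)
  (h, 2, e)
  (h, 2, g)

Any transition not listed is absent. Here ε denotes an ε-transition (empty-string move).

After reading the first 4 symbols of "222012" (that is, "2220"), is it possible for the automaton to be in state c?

Start: ε-closure({c}) = {c, e}.
Read '2': c→{c, d}, e→{e, g}; now {c, d, e, g}.
Read '2': c→{c, d}, d→{c, g}, e→{e, g}, g→{c}; now {c, d, e, g}.
Read '2': c→{c, d}, d→{c, g}, e→{e, g}, g→{c}; now {c, d, e, g}.
Read '0': c→{c, e, h}, d→{g}, e→{h}, g→{c, d, e}; now {c, d, e, g, h}.
State c is in {c, d, e, g, h}.

Yes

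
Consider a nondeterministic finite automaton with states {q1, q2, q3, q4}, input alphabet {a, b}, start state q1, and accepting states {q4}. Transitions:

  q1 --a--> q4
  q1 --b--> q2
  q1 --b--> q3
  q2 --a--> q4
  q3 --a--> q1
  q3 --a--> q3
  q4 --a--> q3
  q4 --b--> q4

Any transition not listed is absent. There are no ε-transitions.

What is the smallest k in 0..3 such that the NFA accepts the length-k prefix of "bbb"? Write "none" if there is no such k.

Start in {q1}.
Read 'b': q1→{q2, q3}; now {q2, q3}.
Read 'b': q2→∅, q3→∅; now ∅.
The set is empty and remains empty for the remaining 1 symbol.
No reachable set along the way intersects F.

none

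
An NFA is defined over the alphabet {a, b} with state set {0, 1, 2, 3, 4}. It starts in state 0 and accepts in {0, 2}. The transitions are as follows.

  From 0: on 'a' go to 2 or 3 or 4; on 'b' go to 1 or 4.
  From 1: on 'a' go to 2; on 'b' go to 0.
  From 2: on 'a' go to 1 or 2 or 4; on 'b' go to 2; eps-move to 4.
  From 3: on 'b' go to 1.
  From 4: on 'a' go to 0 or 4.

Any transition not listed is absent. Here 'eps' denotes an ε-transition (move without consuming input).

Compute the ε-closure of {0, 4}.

Begin with {0, 4}.
No ε-moves leave this set, so the closure equals the set itself.

{0, 4}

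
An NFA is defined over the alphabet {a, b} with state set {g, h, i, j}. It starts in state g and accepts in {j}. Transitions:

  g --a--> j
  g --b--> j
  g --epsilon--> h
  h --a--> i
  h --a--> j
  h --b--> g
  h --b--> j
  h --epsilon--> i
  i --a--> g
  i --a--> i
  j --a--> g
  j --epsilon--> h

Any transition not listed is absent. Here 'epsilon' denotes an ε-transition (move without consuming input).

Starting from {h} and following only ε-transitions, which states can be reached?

Begin with {h}.
ε-move h → i; add i.

{h, i}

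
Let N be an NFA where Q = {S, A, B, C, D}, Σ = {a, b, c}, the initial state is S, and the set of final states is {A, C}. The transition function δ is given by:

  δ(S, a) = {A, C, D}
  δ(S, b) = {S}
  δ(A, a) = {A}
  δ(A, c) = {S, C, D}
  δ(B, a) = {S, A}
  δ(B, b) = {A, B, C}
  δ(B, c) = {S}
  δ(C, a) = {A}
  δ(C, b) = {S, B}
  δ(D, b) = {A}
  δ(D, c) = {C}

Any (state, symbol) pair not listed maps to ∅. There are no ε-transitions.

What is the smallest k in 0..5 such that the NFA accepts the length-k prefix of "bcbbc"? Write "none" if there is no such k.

Start in {S}.
Read 'b': {S} → {S}.
Read 'c': {S} → ∅.
The set is empty and remains empty for the remaining 3 symbols.
No reachable set along the way intersects F.

none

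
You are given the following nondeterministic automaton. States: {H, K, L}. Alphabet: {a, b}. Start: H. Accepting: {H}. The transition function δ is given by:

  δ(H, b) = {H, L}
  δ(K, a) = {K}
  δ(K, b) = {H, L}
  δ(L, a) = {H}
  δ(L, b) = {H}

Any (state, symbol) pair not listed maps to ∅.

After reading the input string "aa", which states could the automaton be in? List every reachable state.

∅

Start in {H}.
Read 'a': H→∅; now ∅.
The set is empty and remains empty for the remaining 1 symbol.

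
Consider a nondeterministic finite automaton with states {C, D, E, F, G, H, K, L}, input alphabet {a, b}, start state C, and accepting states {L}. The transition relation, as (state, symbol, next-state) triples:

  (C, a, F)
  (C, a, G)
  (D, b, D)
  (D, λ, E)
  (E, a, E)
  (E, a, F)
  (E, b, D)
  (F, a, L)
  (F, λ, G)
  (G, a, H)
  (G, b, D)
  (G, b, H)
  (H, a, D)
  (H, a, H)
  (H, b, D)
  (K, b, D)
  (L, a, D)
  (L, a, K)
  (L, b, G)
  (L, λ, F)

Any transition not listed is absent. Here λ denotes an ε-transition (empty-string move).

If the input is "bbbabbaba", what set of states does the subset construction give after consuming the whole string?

Start in {C}.
Read 'b': C→∅; now ∅.
The set is empty and remains empty for the remaining 8 symbols.

∅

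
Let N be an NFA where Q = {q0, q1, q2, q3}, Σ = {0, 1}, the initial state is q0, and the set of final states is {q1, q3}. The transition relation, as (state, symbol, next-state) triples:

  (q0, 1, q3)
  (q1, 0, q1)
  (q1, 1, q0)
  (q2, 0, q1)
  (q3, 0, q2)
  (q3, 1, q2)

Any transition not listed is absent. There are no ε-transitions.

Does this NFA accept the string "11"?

No

Start in {q0}.
Read '1': q0→{q3}; now {q3}.
Read '1': q3→{q2}; now {q2}.
The final set {q2} contains no accepting state.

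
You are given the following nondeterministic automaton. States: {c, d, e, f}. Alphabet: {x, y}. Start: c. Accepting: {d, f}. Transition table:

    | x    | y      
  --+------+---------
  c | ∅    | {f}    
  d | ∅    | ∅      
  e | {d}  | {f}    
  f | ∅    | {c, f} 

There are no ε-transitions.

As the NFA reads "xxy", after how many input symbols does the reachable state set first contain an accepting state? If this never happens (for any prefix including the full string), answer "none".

none

Start in {c}.
Read 'x': {c} → ∅.
The set is empty and remains empty for the remaining 2 symbols.
No reachable set along the way intersects F.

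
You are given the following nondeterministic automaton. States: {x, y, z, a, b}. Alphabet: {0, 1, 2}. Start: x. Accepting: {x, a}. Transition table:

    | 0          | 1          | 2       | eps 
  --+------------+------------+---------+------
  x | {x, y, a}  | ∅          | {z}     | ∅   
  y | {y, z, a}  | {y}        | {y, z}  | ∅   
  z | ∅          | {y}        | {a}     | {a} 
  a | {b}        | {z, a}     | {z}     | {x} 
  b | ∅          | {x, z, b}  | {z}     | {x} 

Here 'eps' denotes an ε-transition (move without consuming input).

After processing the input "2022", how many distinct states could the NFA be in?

4

Start in {x}.
Read '2': {x} → {x, z, a}.
Read '0': {x, z, a} → {x, y, a, b}.
Read '2': {x, y, a, b} → {x, y, z, a}.
Read '2': {x, y, z, a} → {x, y, z, a}.
That set has 4 states.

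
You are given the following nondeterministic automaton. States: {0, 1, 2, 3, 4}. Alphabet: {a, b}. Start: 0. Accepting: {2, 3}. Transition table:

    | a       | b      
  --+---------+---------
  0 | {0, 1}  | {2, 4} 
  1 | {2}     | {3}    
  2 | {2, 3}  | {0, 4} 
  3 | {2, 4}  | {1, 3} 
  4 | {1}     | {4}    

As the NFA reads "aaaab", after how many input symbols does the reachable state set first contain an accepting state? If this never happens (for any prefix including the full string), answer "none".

Start in {0}.
Read 'a': 0→{0, 1}; now {0, 1}.
Read 'a': 0→{0, 1}, 1→{2}; now {0, 1, 2}.
None of the earlier sets intersect F, but {0, 1, 2} does.

2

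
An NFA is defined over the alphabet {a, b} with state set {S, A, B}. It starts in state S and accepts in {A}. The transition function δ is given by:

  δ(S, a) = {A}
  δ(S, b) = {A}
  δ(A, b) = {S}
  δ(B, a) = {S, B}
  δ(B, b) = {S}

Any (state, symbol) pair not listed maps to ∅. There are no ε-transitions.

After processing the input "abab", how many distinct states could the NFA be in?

1

Start in {S}.
Read 'a': {S} → {A}.
Read 'b': {A} → {S}.
Read 'a': {S} → {A}.
Read 'b': {A} → {S}.
That set has 1 state.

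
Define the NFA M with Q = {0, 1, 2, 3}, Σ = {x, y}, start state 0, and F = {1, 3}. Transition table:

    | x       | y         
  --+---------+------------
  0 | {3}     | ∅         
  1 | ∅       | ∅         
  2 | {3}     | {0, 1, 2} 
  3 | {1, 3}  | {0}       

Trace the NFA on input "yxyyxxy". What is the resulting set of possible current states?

Start in {0}.
Read 'y': 0→∅; now ∅.
The set is empty and remains empty for the remaining 6 symbols.

∅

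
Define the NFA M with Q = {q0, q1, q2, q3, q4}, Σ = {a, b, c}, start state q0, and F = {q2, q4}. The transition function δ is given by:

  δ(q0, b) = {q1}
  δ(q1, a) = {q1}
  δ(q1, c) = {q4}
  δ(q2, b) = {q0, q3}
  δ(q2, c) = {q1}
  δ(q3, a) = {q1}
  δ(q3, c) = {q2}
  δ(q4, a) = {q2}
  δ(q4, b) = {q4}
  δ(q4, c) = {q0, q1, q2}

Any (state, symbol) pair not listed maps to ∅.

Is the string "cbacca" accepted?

No

Start in {q0}.
Read 'c': q0→∅; now ∅.
The set is empty and remains empty for the remaining 5 symbols.
The final set ∅ contains no accepting state.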